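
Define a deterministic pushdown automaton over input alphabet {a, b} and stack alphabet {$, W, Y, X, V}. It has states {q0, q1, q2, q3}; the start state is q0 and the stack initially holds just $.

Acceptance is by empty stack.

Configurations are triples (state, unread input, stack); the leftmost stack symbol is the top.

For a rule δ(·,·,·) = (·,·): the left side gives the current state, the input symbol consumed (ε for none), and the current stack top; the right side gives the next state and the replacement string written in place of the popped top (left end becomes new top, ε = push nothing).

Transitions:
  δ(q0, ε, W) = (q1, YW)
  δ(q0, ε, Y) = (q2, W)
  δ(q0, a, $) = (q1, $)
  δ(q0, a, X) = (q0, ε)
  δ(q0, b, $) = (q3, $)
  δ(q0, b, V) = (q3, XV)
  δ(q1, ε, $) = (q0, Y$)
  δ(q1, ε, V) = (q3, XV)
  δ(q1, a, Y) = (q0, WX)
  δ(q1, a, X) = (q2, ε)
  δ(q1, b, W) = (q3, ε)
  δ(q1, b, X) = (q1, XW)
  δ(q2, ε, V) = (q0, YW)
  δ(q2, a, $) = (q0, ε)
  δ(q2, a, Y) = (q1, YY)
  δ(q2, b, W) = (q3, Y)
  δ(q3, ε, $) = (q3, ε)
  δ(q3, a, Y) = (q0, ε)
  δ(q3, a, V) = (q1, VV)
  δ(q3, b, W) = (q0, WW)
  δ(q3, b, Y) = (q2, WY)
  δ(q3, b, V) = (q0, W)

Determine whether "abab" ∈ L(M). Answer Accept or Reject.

(q0, abab, $) ⊢ (q1, bab, $) ⊢ (q0, bab, Y$) ⊢ (q2, bab, W$) ⊢ (q3, ab, Y$) ⊢ (q0, b, $) ⊢ (q3, ε, $) ⊢ (q3, ε, ε)
All input consumed and the stack is empty.

Accept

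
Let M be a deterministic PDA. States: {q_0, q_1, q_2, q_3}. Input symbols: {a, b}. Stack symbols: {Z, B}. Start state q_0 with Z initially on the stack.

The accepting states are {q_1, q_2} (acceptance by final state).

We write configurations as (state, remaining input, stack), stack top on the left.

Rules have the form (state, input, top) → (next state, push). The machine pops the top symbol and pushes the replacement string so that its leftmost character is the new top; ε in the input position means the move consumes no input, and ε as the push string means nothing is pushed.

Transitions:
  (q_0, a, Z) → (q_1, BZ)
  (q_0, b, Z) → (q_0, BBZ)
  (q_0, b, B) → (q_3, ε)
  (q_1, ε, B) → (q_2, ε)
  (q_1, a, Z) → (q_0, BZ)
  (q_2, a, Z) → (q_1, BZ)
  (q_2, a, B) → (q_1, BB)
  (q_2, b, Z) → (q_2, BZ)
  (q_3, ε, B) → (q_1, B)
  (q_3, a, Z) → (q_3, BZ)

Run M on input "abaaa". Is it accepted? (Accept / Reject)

(q_0, abaaa, Z)
  read a, top Z: go to q_1, push BZ → (q_1, baaa, BZ)
  ε-move, top B: go to q_2, push ε → (q_2, baaa, Z)
  read b, top Z: go to q_2, push BZ → (q_2, aaa, BZ)
  read a, top B: go to q_1, push BB → (q_1, aa, BBZ)
  ε-move, top B: go to q_2, push ε → (q_2, aa, BZ)
  read a, top B: go to q_1, push BB → (q_1, a, BBZ)
  ε-move, top B: go to q_2, push ε → (q_2, a, BZ)
  read a, top B: go to q_1, push BB → (q_1, ε, BBZ)
All input consumed; state q_1 ∈ F.

Accept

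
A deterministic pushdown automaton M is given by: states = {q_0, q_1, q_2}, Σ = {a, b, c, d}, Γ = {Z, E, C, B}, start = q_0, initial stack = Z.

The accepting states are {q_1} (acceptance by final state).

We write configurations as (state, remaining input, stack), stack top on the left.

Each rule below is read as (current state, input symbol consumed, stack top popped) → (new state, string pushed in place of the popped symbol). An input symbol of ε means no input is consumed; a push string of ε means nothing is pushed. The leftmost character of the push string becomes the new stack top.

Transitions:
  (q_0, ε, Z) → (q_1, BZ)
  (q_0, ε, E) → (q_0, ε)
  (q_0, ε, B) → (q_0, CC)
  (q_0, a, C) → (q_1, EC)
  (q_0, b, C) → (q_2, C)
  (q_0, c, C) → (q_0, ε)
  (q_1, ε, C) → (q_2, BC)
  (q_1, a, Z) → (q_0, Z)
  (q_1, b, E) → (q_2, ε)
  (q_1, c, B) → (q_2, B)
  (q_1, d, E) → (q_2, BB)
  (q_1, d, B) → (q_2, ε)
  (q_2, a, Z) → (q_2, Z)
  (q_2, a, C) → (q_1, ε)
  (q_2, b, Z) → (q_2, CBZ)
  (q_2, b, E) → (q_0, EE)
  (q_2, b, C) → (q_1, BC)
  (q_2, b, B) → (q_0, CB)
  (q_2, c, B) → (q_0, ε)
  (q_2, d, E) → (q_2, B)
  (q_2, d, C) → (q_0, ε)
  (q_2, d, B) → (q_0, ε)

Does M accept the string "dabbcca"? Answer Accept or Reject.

Accept

(q_0, dabbcca, Z)
  ε-move, top Z: go to q_1, push BZ → (q_1, dabbcca, BZ)
  read d, top B: go to q_2, push ε → (q_2, abbcca, Z)
  read a, top Z: go to q_2, push Z → (q_2, bbcca, Z)
  read b, top Z: go to q_2, push CBZ → (q_2, bcca, CBZ)
  read b, top C: go to q_1, push BC → (q_1, cca, BCBZ)
  read c, top B: go to q_2, push B → (q_2, ca, BCBZ)
  read c, top B: go to q_0, push ε → (q_0, a, CBZ)
  read a, top C: go to q_1, push EC → (q_1, ε, ECBZ)
All input consumed; state q_1 ∈ F.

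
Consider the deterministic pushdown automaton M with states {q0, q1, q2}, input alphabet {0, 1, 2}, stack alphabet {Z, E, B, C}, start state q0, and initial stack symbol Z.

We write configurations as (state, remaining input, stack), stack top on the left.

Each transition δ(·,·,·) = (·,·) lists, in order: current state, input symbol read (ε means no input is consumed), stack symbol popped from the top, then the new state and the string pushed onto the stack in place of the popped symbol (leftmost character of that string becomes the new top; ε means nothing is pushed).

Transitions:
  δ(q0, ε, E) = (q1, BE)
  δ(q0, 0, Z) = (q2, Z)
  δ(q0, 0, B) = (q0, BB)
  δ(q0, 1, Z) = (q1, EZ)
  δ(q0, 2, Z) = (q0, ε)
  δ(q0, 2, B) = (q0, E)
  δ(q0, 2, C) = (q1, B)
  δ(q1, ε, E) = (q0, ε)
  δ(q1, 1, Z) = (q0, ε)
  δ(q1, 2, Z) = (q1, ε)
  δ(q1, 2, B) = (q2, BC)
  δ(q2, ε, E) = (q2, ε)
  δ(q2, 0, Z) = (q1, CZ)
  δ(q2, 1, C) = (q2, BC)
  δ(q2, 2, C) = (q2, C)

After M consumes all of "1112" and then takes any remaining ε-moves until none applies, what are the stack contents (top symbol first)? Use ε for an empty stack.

ε

(q0, 1112, Z) ⊢ (q1, 112, EZ) ⊢ (q0, 112, Z) ⊢ (q1, 12, EZ) ⊢ (q0, 12, Z) ⊢ (q1, 2, EZ) ⊢ (q0, 2, Z) ⊢ (q0, ε, ε)
All input consumed in state q0 with stack ε.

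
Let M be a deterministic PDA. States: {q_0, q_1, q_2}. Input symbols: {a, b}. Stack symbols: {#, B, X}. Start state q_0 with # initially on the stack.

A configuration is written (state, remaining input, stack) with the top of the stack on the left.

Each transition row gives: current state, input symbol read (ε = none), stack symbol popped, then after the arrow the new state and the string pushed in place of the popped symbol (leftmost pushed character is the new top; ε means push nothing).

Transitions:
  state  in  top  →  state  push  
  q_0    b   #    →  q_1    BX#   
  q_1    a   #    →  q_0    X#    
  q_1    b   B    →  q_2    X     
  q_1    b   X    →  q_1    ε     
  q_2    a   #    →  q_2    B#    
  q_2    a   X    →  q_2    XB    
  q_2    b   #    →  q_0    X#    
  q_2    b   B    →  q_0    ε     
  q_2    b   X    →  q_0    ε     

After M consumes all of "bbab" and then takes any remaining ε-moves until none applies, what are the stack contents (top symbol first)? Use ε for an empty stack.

(q_0, bbab, #)
  read b, top #: go to q_1, push BX# → (q_1, bab, BX#)
  read b, top B: go to q_2, push X → (q_2, ab, XX#)
  read a, top X: go to q_2, push XB → (q_2, b, XBX#)
  read b, top X: go to q_0, push ε → (q_0, ε, BX#)
All input consumed in state q_0 with stack BX#.

BX#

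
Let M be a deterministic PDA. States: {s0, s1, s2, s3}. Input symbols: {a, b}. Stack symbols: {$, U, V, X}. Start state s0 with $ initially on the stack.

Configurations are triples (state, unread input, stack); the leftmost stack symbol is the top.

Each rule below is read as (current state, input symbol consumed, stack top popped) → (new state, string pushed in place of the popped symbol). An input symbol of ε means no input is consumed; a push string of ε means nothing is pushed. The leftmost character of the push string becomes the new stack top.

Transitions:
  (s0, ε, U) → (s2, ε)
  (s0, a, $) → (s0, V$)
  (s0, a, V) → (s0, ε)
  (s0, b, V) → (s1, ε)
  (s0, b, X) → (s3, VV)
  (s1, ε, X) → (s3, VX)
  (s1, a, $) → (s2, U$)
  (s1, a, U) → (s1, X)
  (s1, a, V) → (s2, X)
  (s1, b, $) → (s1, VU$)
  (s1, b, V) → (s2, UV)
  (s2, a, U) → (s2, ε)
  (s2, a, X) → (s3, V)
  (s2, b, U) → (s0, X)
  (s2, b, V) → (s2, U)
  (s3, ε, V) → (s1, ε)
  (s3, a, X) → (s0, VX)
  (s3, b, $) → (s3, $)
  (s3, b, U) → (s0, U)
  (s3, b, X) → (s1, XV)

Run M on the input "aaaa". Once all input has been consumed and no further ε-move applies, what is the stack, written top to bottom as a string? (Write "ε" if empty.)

$

(s0, aaaa, $)
  read a, top $: go to s0, push V$ → (s0, aaa, V$)
  read a, top V: go to s0, push ε → (s0, aa, $)
  read a, top $: go to s0, push V$ → (s0, a, V$)
  read a, top V: go to s0, push ε → (s0, ε, $)
All input consumed in state s0 with stack $.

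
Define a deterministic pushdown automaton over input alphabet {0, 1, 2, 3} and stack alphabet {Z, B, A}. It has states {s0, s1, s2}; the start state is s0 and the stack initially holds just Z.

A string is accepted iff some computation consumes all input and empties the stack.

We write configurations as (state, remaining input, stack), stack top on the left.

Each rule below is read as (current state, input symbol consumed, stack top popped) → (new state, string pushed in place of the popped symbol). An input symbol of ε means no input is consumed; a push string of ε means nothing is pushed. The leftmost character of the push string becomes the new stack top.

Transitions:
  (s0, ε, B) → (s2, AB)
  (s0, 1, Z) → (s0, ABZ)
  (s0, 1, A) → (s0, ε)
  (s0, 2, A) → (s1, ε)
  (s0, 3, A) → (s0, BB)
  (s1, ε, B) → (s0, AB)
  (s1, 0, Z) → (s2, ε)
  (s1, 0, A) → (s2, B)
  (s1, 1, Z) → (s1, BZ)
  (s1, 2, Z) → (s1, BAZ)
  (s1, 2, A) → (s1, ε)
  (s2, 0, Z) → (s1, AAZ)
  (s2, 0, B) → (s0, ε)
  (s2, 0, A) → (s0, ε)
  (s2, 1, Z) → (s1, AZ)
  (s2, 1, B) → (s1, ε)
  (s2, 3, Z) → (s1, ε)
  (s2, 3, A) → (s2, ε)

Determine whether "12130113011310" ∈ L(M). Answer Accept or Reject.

(s0, 12130113011310, Z)
  read 1, top Z: go to s0, push ABZ → (s0, 2130113011310, ABZ)
  read 2, top A: go to s1, push ε → (s1, 130113011310, BZ)
  ε-move, top B: go to s0, push AB → (s0, 130113011310, ABZ)
  read 1, top A: go to s0, push ε → (s0, 30113011310, BZ)
  ε-move, top B: go to s2, push AB → (s2, 30113011310, ABZ)
  read 3, top A: go to s2, push ε → (s2, 0113011310, BZ)
  read 0, top B: go to s0, push ε → (s0, 113011310, Z)
  read 1, top Z: go to s0, push ABZ → (s0, 13011310, ABZ)
  read 1, top A: go to s0, push ε → (s0, 3011310, BZ)
  ε-move, top B: go to s2, push AB → (s2, 3011310, ABZ)
  read 3, top A: go to s2, push ε → (s2, 011310, BZ)
  read 0, top B: go to s0, push ε → (s0, 11310, Z)
  read 1, top Z: go to s0, push ABZ → (s0, 1310, ABZ)
  read 1, top A: go to s0, push ε → (s0, 310, BZ)
  ε-move, top B: go to s2, push AB → (s2, 310, ABZ)
  read 3, top A: go to s2, push ε → (s2, 10, BZ)
  read 1, top B: go to s1, push ε → (s1, 0, Z)
  read 0, top Z: go to s2, push ε → (s2, ε, ε)
All input consumed and the stack is empty.

Accept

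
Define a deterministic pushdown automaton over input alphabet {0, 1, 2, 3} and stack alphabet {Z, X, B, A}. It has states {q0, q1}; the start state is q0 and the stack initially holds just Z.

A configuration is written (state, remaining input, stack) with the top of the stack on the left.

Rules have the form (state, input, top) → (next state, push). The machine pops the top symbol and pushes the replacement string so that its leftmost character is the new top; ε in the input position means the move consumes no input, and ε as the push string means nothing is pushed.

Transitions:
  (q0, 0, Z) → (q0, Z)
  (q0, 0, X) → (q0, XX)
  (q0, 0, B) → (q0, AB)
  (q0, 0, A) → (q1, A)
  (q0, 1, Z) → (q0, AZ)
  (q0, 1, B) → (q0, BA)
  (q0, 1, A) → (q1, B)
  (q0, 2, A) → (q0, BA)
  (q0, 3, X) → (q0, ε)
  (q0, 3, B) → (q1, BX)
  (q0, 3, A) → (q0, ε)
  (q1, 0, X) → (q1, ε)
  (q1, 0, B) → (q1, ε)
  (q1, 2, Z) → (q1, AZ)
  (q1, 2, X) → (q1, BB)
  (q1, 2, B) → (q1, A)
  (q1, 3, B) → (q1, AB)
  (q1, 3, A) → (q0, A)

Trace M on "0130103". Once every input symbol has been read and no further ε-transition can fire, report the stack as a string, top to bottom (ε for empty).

AZ

(q0, 0130103, Z) ⊢ (q0, 130103, Z) ⊢ (q0, 30103, AZ) ⊢ (q0, 0103, Z) ⊢ (q0, 103, Z) ⊢ (q0, 03, AZ) ⊢ (q1, 3, AZ) ⊢ (q0, ε, AZ)
All input consumed in state q0 with stack AZ.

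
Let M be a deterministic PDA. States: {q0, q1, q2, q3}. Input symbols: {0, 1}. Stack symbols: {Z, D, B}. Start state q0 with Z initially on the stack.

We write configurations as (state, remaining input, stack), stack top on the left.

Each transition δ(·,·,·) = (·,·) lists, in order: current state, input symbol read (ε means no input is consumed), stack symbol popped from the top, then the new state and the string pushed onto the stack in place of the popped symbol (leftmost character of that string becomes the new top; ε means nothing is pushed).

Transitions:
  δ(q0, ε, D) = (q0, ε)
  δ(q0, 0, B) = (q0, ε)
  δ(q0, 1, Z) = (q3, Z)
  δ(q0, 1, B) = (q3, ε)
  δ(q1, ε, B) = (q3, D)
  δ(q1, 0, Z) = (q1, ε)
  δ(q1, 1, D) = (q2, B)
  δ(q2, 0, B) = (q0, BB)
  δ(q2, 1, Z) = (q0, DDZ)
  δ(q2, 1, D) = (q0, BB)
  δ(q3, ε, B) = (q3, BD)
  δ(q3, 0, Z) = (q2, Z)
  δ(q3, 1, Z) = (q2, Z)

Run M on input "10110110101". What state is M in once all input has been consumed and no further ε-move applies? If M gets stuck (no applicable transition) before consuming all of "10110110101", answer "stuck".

stuck

(q0, 10110110101, Z)
  read 1, top Z: go to q3, push Z → (q3, 0110110101, Z)
  read 0, top Z: go to q2, push Z → (q2, 110110101, Z)
  read 1, top Z: go to q0, push DDZ → (q0, 10110101, DDZ)
  ε-move, top D: go to q0, push ε → (q0, 10110101, DZ)
  ε-move, top D: go to q0, push ε → (q0, 10110101, Z)
  read 1, top Z: go to q3, push Z → (q3, 0110101, Z)
  read 0, top Z: go to q2, push Z → (q2, 110101, Z)
  read 1, top Z: go to q0, push DDZ → (q0, 10101, DDZ)
  ε-move, top D: go to q0, push ε → (q0, 10101, DZ)
  ε-move, top D: go to q0, push ε → (q0, 10101, Z)
  read 1, top Z: go to q3, push Z → (q3, 0101, Z)
  read 0, top Z: go to q2, push Z → (q2, 101, Z)
  read 1, top Z: go to q0, push DDZ → (q0, 01, DDZ)
  ε-move, top D: go to q0, push ε → (q0, 01, DZ)
  ε-move, top D: go to q0, push ε → (q0, 01, Z)
No transition for (q0, 0, top Z); M blocks with input 01 remaining.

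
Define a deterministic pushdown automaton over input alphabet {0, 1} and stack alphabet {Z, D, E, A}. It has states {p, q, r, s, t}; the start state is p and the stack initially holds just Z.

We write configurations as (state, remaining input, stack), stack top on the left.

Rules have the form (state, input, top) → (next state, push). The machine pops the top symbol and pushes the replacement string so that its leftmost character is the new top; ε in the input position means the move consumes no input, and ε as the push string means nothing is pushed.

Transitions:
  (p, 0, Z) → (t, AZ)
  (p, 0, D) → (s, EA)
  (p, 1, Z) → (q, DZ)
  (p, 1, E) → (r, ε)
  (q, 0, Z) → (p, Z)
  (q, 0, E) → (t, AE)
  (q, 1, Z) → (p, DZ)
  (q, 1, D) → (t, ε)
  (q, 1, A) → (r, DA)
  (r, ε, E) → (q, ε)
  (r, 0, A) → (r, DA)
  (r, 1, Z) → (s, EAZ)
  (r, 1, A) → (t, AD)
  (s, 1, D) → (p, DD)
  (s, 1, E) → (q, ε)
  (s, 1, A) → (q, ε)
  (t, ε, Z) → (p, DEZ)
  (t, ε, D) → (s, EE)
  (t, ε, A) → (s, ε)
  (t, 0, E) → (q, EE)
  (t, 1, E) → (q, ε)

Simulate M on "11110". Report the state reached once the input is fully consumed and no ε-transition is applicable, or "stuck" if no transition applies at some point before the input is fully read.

(p, 11110, Z) ⊢ (q, 1110, DZ) ⊢ (t, 110, Z) ⊢ (p, 110, DEZ)
No transition for (p, 1, top D); M blocks with input 110 remaining.

stuck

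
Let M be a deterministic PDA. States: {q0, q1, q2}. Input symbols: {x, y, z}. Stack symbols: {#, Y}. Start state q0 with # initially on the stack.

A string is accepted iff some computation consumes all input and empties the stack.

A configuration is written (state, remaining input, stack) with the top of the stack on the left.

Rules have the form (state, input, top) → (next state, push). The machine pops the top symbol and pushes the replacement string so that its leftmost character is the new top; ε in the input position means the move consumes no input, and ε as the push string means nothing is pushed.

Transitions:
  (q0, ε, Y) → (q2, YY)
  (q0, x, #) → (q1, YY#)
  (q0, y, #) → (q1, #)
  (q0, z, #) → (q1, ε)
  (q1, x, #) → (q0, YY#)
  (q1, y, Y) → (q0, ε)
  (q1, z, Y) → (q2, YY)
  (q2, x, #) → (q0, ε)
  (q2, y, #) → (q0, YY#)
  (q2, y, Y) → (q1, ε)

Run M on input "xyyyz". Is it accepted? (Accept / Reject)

Accept

(q0, xyyyz, #)
  read x, top #: go to q1, push YY# → (q1, yyyz, YY#)
  read y, top Y: go to q0, push ε → (q0, yyz, Y#)
  ε-move, top Y: go to q2, push YY → (q2, yyz, YY#)
  read y, top Y: go to q1, push ε → (q1, yz, Y#)
  read y, top Y: go to q0, push ε → (q0, z, #)
  read z, top #: go to q1, push ε → (q1, ε, ε)
All input consumed and the stack is empty.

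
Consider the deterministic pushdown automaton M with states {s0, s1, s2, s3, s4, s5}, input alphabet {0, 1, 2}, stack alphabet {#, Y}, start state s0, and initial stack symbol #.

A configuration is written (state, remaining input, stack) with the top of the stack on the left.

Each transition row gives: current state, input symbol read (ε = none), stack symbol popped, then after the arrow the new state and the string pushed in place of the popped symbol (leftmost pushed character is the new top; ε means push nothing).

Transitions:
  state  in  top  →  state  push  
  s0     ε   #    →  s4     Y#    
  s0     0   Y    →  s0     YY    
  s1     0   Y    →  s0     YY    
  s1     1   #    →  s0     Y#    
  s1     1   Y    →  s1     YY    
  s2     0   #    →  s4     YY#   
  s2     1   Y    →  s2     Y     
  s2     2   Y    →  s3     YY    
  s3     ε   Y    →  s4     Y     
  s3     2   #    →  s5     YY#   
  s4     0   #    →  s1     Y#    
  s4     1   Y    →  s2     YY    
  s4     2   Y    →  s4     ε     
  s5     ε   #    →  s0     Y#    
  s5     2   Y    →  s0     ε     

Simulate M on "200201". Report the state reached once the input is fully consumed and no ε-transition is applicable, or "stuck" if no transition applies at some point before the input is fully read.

stuck

(s0, 200201, #)
  ε-move, top #: go to s4, push Y# → (s4, 200201, Y#)
  read 2, top Y: go to s4, push ε → (s4, 00201, #)
  read 0, top #: go to s1, push Y# → (s1, 0201, Y#)
  read 0, top Y: go to s0, push YY → (s0, 201, YY#)
No transition for (s0, 2, top Y); M blocks with input 201 remaining.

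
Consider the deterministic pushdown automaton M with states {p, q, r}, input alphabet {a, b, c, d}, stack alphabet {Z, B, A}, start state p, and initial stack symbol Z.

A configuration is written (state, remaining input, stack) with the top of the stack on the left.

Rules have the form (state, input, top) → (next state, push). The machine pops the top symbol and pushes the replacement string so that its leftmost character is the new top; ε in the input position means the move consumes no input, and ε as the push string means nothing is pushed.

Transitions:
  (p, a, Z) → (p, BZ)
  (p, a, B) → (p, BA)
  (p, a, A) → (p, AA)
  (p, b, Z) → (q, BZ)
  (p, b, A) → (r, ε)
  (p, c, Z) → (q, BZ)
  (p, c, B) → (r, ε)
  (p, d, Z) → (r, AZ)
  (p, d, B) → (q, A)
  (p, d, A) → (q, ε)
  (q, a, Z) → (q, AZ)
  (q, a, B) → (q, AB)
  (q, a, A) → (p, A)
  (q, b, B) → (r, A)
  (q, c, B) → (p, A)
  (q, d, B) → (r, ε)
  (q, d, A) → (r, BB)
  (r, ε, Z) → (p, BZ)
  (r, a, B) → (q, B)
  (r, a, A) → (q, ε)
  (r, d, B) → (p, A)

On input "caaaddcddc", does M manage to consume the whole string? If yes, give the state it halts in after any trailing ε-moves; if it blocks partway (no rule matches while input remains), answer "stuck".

stuck

(p, caaaddcddc, Z)
  read c, top Z: go to q, push BZ → (q, aaaddcddc, BZ)
  read a, top B: go to q, push AB → (q, aaddcddc, ABZ)
  read a, top A: go to p, push A → (p, addcddc, ABZ)
  read a, top A: go to p, push AA → (p, ddcddc, AABZ)
  read d, top A: go to q, push ε → (q, dcddc, ABZ)
  read d, top A: go to r, push BB → (r, cddc, BBBZ)
No transition for (r, c, top B); M blocks with input cddc remaining.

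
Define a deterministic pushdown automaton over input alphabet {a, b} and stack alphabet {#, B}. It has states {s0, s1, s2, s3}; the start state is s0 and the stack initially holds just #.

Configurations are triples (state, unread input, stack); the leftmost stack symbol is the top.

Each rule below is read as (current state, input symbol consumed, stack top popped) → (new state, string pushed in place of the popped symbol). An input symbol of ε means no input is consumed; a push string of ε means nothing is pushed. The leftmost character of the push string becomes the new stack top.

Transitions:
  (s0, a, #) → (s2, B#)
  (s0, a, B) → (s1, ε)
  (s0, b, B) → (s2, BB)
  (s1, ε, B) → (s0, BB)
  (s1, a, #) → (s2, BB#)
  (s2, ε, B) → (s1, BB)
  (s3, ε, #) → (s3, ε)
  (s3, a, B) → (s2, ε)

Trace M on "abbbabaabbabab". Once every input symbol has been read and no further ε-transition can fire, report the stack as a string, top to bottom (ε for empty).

(s0, abbbabaabbabab, #)
  read a, top #: go to s2, push B# → (s2, bbbabaabbabab, B#)
  ε-move, top B: go to s1, push BB → (s1, bbbabaabbabab, BB#)
  ε-move, top B: go to s0, push BB → (s0, bbbabaabbabab, BBB#)
  read b, top B: go to s2, push BB → (s2, bbabaabbabab, BBBB#)
  ε-move, top B: go to s1, push BB → (s1, bbabaabbabab, BBBBB#)
  ε-move, top B: go to s0, push BB → (s0, bbabaabbabab, BBBBBB#)
  read b, top B: go to s2, push BB → (s2, babaabbabab, BBBBBBB#)
  ε-move, top B: go to s1, push BB → (s1, babaabbabab, BBBBBBBB#)
  ε-move, top B: go to s0, push BB → (s0, babaabbabab, BBBBBBBBB#)
  read b, top B: go to s2, push BB → (s2, abaabbabab, BBBBBBBBBB#)
  ε-move, top B: go to s1, push BB → (s1, abaabbabab, BBBBBBBBBBB#)
  ε-move, top B: go to s0, push BB → (s0, abaabbabab, BBBBBBBBBBBB#)
  read a, top B: go to s1, push ε → (s1, baabbabab, BBBBBBBBBBB#)
  ε-move, top B: go to s0, push BB → (s0, baabbabab, BBBBBBBBBBBB#)
  read b, top B: go to s2, push BB → (s2, aabbabab, BBBBBBBBBBBBB#)
  ε-move, top B: go to s1, push BB → (s1, aabbabab, BBBBBBBBBBBBBB#)
  ε-move, top B: go to s0, push BB → (s0, aabbabab, BBBBBBBBBBBBBBB#)
  read a, top B: go to s1, push ε → (s1, abbabab, BBBBBBBBBBBBBB#)
  ε-move, top B: go to s0, push BB → (s0, abbabab, BBBBBBBBBBBBBBB#)
  read a, top B: go to s1, push ε → (s1, bbabab, BBBBBBBBBBBBBB#)
  ε-move, top B: go to s0, push BB → (s0, bbabab, BBBBBBBBBBBBBBB#)
  read b, top B: go to s2, push BB → (s2, babab, BBBBBBBBBBBBBBBB#)
  ε-move, top B: go to s1, push BB → (s1, babab, BBBBBBBBBBBBBBBBB#)
  ε-move, top B: go to s0, push BB → (s0, babab, BBBBBBBBBBBBBBBBBB#)
  read b, top B: go to s2, push BB → (s2, abab, BBBBBBBBBBBBBBBBBBB#)
  ε-move, top B: go to s1, push BB → (s1, abab, BBBBBBBBBBBBBBBBBBBB#)
  ε-move, top B: go to s0, push BB → (s0, abab, BBBBBBBBBBBBBBBBBBBBB#)
  read a, top B: go to s1, push ε → (s1, bab, BBBBBBBBBBBBBBBBBBBB#)
  ε-move, top B: go to s0, push BB → (s0, bab, BBBBBBBBBBBBBBBBBBBBB#)
  read b, top B: go to s2, push BB → (s2, ab, BBBBBBBBBBBBBBBBBBBBBB#)
  ε-move, top B: go to s1, push BB → (s1, ab, BBBBBBBBBBBBBBBBBBBBBBB#)
  ε-move, top B: go to s0, push BB → (s0, ab, BBBBBBBBBBBBBBBBBBBBBBBB#)
  read a, top B: go to s1, push ε → (s1, b, BBBBBBBBBBBBBBBBBBBBBBB#)
  ε-move, top B: go to s0, push BB → (s0, b, BBBBBBBBBBBBBBBBBBBBBBBB#)
  read b, top B: go to s2, push BB → (s2, ε, BBBBBBBBBBBBBBBBBBBBBBBBB#)
  ε-move, top B: go to s1, push BB → (s1, ε, BBBBBBBBBBBBBBBBBBBBBBBBBB#)
  ε-move, top B: go to s0, push BB → (s0, ε, BBBBBBBBBBBBBBBBBBBBBBBBBBB#)
All input consumed in state s0 with stack BBBBBBBBBBBBBBBBBBBBBBBBBBB#.

BBBBBBBBBBBBBBBBBBBBBBBBBBB#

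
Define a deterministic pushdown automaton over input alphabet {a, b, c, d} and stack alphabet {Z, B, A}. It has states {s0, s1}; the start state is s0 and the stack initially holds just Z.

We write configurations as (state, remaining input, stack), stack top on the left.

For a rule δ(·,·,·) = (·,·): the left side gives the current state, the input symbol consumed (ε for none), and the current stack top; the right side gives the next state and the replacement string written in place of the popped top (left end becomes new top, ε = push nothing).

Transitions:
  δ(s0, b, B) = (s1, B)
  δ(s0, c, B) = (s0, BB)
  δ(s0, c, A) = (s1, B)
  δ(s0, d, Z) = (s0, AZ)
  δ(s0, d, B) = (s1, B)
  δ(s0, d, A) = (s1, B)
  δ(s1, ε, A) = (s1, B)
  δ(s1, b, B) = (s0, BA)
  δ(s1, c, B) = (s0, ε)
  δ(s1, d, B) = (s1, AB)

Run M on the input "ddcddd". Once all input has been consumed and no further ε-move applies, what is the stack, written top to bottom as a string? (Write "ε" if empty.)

(s0, ddcddd, Z)
  read d, top Z: go to s0, push AZ → (s0, dcddd, AZ)
  read d, top A: go to s1, push B → (s1, cddd, BZ)
  read c, top B: go to s0, push ε → (s0, ddd, Z)
  read d, top Z: go to s0, push AZ → (s0, dd, AZ)
  read d, top A: go to s1, push B → (s1, d, BZ)
  read d, top B: go to s1, push AB → (s1, ε, ABZ)
  ε-move, top A: go to s1, push B → (s1, ε, BBZ)
All input consumed in state s1 with stack BBZ.

BBZ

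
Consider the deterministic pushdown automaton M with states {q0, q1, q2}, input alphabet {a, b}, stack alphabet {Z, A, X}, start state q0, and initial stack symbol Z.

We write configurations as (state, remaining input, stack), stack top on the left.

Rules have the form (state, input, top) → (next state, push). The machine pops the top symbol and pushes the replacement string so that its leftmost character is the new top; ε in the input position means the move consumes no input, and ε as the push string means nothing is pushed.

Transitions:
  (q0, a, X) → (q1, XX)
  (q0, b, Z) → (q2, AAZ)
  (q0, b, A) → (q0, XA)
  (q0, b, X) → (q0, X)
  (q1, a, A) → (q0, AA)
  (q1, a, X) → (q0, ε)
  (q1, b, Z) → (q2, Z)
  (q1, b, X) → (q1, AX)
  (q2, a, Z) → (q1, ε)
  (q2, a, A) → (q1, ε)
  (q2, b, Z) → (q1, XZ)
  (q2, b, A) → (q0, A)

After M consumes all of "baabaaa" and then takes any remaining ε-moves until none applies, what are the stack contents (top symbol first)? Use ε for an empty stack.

(q0, baabaaa, Z)
  read b, top Z: go to q2, push AAZ → (q2, aabaaa, AAZ)
  read a, top A: go to q1, push ε → (q1, abaaa, AZ)
  read a, top A: go to q0, push AA → (q0, baaa, AAZ)
  read b, top A: go to q0, push XA → (q0, aaa, XAAZ)
  read a, top X: go to q1, push XX → (q1, aa, XXAAZ)
  read a, top X: go to q0, push ε → (q0, a, XAAZ)
  read a, top X: go to q1, push XX → (q1, ε, XXAAZ)
All input consumed in state q1 with stack XXAAZ.

XXAAZ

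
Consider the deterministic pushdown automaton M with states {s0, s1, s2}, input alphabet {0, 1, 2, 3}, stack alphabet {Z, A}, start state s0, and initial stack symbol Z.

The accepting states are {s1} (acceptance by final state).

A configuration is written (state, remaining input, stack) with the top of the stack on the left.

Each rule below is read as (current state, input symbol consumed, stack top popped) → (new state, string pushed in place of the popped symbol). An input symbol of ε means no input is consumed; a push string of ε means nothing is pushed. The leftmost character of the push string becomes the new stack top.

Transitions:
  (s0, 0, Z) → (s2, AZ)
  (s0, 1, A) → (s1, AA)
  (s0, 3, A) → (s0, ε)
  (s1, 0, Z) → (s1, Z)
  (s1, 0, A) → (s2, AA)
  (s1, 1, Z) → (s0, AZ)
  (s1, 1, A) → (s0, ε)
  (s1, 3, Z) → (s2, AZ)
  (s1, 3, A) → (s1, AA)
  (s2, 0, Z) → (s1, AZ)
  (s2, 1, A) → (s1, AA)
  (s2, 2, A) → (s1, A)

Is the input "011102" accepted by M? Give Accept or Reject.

(s0, 011102, Z)
  read 0, top Z: go to s2, push AZ → (s2, 11102, AZ)
  read 1, top A: go to s1, push AA → (s1, 1102, AAZ)
  read 1, top A: go to s0, push ε → (s0, 102, AZ)
  read 1, top A: go to s1, push AA → (s1, 02, AAZ)
  read 0, top A: go to s2, push AA → (s2, 2, AAAZ)
  read 2, top A: go to s1, push A → (s1, ε, AAAZ)
All input consumed; state s1 ∈ F.

Accept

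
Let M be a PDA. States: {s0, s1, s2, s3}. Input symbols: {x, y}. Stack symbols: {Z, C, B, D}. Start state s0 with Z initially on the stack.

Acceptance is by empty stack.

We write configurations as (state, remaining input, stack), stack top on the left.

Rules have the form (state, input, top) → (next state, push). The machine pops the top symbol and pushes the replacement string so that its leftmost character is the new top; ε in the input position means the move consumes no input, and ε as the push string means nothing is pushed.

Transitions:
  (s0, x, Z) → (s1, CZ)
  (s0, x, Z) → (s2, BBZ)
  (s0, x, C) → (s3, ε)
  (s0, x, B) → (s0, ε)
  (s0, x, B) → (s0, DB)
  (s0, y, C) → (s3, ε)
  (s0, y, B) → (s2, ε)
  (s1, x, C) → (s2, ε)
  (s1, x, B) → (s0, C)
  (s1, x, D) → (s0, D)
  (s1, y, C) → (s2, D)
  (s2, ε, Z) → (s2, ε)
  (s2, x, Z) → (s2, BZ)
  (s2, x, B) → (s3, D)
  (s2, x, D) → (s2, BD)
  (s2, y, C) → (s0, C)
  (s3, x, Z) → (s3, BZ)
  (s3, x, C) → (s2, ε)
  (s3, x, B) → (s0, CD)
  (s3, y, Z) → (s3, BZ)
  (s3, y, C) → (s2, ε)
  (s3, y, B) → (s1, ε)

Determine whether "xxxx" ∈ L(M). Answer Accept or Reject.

No computation consumes all input and empties the stack.

Reject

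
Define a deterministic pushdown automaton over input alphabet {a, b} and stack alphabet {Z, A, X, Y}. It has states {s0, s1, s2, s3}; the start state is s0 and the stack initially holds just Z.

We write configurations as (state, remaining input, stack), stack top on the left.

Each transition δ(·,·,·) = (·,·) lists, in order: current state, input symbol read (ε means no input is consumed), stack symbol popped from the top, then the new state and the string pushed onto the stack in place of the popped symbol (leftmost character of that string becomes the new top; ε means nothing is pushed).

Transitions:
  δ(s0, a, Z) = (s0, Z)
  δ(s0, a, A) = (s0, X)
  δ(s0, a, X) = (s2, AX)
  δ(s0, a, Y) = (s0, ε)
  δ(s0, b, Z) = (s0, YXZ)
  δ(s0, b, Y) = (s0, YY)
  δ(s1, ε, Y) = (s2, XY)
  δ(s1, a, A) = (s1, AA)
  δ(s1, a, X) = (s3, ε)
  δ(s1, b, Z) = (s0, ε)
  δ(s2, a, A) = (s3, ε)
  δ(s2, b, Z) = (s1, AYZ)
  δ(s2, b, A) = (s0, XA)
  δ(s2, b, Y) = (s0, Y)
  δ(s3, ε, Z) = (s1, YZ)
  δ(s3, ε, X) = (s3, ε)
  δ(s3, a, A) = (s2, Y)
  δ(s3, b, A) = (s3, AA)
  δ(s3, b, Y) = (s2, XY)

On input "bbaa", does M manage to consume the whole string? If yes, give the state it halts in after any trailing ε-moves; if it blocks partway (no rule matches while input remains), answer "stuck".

(s0, bbaa, Z)
  read b, top Z: go to s0, push YXZ → (s0, baa, YXZ)
  read b, top Y: go to s0, push YY → (s0, aa, YYXZ)
  read a, top Y: go to s0, push ε → (s0, a, YXZ)
  read a, top Y: go to s0, push ε → (s0, ε, XZ)
All input consumed; M is in state s0.

s0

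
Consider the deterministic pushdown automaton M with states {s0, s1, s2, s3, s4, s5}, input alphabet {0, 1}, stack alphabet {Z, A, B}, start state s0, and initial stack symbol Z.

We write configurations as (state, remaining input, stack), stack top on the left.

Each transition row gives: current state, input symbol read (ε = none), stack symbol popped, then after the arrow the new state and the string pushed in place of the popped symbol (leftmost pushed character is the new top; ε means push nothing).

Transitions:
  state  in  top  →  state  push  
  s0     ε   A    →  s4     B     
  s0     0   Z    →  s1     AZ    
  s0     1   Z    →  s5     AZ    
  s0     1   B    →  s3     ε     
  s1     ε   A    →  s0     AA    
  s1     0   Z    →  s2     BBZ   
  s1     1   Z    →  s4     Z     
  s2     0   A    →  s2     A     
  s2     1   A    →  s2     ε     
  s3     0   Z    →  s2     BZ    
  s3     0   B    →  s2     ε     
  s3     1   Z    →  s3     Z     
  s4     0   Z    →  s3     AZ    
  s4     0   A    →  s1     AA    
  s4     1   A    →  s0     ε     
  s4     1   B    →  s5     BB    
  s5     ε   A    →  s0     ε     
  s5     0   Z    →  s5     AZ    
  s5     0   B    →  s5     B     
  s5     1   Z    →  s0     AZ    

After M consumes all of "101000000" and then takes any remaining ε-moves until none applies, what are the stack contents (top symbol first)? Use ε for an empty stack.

BBAZ

(s0, 101000000, Z)
  read 1, top Z: go to s5, push AZ → (s5, 01000000, AZ)
  ε-move, top A: go to s0, push ε → (s0, 01000000, Z)
  read 0, top Z: go to s1, push AZ → (s1, 1000000, AZ)
  ε-move, top A: go to s0, push AA → (s0, 1000000, AAZ)
  ε-move, top A: go to s4, push B → (s4, 1000000, BAZ)
  read 1, top B: go to s5, push BB → (s5, 000000, BBAZ)
  read 0, top B: go to s5, push B → (s5, 00000, BBAZ)
  read 0, top B: go to s5, push B → (s5, 0000, BBAZ)
  read 0, top B: go to s5, push B → (s5, 000, BBAZ)
  read 0, top B: go to s5, push B → (s5, 00, BBAZ)
  read 0, top B: go to s5, push B → (s5, 0, BBAZ)
  read 0, top B: go to s5, push B → (s5, ε, BBAZ)
All input consumed in state s5 with stack BBAZ.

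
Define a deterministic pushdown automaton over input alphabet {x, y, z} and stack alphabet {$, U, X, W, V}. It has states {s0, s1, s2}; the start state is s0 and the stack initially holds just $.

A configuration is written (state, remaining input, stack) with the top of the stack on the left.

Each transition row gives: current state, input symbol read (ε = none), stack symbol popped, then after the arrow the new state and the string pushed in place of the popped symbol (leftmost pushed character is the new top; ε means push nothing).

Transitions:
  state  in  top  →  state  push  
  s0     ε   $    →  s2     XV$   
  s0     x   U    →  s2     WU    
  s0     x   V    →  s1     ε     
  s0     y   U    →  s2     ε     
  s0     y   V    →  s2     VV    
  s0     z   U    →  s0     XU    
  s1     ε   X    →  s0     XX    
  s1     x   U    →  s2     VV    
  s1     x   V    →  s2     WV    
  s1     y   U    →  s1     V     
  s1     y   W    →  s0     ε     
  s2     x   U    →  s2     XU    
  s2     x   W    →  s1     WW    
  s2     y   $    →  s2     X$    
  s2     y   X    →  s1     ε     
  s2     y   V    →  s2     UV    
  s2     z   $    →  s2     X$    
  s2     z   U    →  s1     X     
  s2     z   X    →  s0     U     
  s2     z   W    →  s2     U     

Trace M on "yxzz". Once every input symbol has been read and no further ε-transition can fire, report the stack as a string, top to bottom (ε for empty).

(s0, yxzz, $)
  ε-move, top $: go to s2, push XV$ → (s2, yxzz, XV$)
  read y, top X: go to s1, push ε → (s1, xzz, V$)
  read x, top V: go to s2, push WV → (s2, zz, WV$)
  read z, top W: go to s2, push U → (s2, z, UV$)
  read z, top U: go to s1, push X → (s1, ε, XV$)
  ε-move, top X: go to s0, push XX → (s0, ε, XXV$)
All input consumed in state s0 with stack XXV$.

XXV$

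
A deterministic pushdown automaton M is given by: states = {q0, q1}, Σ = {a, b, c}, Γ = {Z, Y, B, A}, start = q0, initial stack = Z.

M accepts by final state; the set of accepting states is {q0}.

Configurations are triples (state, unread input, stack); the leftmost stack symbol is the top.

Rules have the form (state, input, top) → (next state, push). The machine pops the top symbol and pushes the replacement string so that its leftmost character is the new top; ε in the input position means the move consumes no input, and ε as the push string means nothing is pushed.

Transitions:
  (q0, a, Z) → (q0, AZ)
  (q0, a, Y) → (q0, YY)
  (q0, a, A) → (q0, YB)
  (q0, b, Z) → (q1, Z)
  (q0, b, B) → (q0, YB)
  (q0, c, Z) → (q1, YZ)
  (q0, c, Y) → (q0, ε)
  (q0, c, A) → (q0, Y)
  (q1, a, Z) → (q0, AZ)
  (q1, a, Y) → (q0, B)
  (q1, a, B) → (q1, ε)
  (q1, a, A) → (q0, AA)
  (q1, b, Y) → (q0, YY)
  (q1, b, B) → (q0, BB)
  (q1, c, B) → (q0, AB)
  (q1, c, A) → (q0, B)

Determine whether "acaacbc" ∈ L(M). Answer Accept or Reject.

Reject

(q0, acaacbc, Z)
  read a, top Z: go to q0, push AZ → (q0, caacbc, AZ)
  read c, top A: go to q0, push Y → (q0, aacbc, YZ)
  read a, top Y: go to q0, push YY → (q0, acbc, YYZ)
  read a, top Y: go to q0, push YY → (q0, cbc, YYYZ)
  read c, top Y: go to q0, push ε → (q0, bc, YYZ)
No transition applies at (q0, bc, YYZ); input not fully consumed.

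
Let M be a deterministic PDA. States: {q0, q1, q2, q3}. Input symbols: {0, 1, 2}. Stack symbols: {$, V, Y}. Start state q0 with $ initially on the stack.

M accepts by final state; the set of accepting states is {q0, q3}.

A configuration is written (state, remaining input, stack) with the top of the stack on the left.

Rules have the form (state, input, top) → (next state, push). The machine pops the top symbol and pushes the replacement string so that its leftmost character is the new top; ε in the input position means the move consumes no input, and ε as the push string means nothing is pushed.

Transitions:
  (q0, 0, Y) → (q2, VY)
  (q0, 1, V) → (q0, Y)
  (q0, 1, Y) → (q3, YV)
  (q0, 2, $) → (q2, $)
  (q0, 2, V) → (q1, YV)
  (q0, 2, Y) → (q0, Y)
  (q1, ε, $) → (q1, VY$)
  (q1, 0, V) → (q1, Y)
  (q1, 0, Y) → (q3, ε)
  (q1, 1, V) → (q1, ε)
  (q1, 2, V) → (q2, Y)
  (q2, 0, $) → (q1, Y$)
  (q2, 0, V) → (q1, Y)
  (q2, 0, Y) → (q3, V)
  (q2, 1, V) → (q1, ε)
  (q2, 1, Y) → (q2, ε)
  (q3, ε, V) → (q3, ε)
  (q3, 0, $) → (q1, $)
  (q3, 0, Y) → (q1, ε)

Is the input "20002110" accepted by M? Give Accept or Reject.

Reject

(q0, 20002110, $) ⊢ (q2, 0002110, $) ⊢ (q1, 002110, Y$) ⊢ (q3, 02110, $) ⊢ (q1, 2110, $) ⊢ (q1, 2110, VY$) ⊢ (q2, 110, YY$) ⊢ (q2, 10, Y$) ⊢ (q2, 0, $) ⊢ (q1, ε, Y$)
All input consumed; state q1 ∉ F and no further ε-move applies.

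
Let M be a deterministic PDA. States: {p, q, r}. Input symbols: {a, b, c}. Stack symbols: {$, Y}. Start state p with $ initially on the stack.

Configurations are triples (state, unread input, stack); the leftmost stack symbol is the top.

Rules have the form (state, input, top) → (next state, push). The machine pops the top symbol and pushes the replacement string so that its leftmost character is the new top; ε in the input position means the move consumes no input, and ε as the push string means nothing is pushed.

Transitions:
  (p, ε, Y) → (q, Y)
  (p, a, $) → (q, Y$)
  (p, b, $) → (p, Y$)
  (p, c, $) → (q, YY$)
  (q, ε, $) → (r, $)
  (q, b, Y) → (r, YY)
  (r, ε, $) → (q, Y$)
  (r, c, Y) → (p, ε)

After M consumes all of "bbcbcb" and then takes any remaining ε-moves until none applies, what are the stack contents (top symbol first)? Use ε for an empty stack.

YY$

(p, bbcbcb, $)
  read b, top $: go to p, push Y$ → (p, bcbcb, Y$)
  ε-move, top Y: go to q, push Y → (q, bcbcb, Y$)
  read b, top Y: go to r, push YY → (r, cbcb, YY$)
  read c, top Y: go to p, push ε → (p, bcb, Y$)
  ε-move, top Y: go to q, push Y → (q, bcb, Y$)
  read b, top Y: go to r, push YY → (r, cb, YY$)
  read c, top Y: go to p, push ε → (p, b, Y$)
  ε-move, top Y: go to q, push Y → (q, b, Y$)
  read b, top Y: go to r, push YY → (r, ε, YY$)
All input consumed in state r with stack YY$.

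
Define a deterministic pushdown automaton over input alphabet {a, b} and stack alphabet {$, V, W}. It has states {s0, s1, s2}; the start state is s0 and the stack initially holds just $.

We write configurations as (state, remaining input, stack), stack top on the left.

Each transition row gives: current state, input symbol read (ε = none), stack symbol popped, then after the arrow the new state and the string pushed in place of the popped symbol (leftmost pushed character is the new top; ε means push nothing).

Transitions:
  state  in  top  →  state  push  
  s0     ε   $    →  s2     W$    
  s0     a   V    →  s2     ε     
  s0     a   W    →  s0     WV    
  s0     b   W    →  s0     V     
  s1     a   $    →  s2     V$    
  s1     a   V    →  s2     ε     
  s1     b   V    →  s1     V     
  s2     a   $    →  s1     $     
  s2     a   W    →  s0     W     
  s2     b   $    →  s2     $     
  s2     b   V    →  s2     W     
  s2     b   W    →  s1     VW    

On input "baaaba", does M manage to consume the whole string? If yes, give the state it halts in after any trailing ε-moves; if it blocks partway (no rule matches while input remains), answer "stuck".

s2

(s0, baaaba, $) ⊢ (s2, baaaba, W$) ⊢ (s1, aaaba, VW$) ⊢ (s2, aaba, W$) ⊢ (s0, aba, W$) ⊢ (s0, ba, WV$) ⊢ (s0, a, VV$) ⊢ (s2, ε, V$)
All input consumed; M is in state s2.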